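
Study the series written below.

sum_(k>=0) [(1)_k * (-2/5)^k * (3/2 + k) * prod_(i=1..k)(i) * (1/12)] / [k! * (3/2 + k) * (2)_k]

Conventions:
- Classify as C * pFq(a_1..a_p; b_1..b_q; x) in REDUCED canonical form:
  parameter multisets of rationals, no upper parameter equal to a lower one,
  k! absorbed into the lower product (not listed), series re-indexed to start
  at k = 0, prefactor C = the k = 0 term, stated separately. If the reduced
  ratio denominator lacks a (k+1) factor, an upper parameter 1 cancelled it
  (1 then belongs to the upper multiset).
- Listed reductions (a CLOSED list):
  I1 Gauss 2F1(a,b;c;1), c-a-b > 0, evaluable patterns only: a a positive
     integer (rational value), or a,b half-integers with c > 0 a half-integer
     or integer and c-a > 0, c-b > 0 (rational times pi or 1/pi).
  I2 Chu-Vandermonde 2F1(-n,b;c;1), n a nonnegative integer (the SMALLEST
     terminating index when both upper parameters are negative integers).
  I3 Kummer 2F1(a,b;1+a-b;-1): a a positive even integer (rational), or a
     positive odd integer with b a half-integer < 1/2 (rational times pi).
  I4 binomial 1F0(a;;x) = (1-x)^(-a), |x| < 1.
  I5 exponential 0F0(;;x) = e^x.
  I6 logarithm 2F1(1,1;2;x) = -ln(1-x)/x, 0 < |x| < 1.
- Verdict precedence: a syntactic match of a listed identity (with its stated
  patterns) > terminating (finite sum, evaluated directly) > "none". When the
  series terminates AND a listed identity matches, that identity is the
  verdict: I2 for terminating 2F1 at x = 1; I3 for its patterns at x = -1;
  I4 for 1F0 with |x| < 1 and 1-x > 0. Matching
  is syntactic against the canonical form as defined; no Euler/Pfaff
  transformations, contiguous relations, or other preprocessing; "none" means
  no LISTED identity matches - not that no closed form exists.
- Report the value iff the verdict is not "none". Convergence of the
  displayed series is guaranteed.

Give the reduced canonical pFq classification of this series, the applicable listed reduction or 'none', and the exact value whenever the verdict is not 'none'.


Reduced: x = -2/5, 2F1, upper = {1, 1}, lower = {2}, C = 1/12. Verdict: the I6 logarithm reduction fires (the logarithm: parameters (1,1;2), x = -2/5). Hence: (5/24) * ln(7/5).

Key step: from the first term 1/12: the running product (C = 1/12) telescopes to a rising factorial.
Ratio: r(k) = (-2/5) * (k+1) (k+1) / [(k+2) (k+1)] ; factor over Q: parameters, x = (-2/5), and C = 1/12.


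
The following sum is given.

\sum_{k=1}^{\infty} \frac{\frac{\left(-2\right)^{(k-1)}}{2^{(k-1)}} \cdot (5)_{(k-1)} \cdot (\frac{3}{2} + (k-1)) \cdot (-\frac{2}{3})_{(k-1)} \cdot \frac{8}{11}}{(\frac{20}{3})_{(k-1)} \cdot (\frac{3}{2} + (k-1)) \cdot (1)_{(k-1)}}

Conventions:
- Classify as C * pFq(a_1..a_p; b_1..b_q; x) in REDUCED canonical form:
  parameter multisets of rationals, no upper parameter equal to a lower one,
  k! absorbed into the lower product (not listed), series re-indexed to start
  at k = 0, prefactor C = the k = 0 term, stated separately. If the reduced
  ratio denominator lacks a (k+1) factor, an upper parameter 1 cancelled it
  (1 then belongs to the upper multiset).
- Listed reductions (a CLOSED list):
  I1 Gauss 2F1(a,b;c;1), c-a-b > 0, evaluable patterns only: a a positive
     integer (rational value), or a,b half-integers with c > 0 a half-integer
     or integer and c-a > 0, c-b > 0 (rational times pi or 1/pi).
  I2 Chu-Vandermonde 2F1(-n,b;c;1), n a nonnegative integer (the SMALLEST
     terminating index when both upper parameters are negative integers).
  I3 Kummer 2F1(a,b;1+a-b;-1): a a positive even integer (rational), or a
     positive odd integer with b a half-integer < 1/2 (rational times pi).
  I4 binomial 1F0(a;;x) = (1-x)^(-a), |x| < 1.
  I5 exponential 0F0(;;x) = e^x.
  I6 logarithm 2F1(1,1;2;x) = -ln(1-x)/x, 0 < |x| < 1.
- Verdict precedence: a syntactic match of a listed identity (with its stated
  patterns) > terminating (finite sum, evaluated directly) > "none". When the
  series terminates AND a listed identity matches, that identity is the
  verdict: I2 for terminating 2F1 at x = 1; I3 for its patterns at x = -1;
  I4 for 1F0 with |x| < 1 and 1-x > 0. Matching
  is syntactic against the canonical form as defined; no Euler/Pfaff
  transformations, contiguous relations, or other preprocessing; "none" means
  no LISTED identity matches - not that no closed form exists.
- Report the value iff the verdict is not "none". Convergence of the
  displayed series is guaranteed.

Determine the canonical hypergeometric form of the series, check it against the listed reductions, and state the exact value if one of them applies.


Prefactor \frac{8}{11}, argument -1: 2F1 with upper {-\frac{2}{3}, 5} over lower {\frac{20}{3}}. Verdict: none - this 2F1 at x = -1 matches no listed pattern, and upper {-\frac{2}{3}, 5} holds no stopper.

First insight: t_0 = \frac{8}{11} here, and (1)_k (C = 8/11, x = -1) is k! itself.
Ratio: r(k) = -1 * (k-\frac{2}{3}) (k+5) / [(k+\frac{20}{3}) (k+1)] ; factor over Q: parameters, x = -1, and C = \frac{8}{11}.


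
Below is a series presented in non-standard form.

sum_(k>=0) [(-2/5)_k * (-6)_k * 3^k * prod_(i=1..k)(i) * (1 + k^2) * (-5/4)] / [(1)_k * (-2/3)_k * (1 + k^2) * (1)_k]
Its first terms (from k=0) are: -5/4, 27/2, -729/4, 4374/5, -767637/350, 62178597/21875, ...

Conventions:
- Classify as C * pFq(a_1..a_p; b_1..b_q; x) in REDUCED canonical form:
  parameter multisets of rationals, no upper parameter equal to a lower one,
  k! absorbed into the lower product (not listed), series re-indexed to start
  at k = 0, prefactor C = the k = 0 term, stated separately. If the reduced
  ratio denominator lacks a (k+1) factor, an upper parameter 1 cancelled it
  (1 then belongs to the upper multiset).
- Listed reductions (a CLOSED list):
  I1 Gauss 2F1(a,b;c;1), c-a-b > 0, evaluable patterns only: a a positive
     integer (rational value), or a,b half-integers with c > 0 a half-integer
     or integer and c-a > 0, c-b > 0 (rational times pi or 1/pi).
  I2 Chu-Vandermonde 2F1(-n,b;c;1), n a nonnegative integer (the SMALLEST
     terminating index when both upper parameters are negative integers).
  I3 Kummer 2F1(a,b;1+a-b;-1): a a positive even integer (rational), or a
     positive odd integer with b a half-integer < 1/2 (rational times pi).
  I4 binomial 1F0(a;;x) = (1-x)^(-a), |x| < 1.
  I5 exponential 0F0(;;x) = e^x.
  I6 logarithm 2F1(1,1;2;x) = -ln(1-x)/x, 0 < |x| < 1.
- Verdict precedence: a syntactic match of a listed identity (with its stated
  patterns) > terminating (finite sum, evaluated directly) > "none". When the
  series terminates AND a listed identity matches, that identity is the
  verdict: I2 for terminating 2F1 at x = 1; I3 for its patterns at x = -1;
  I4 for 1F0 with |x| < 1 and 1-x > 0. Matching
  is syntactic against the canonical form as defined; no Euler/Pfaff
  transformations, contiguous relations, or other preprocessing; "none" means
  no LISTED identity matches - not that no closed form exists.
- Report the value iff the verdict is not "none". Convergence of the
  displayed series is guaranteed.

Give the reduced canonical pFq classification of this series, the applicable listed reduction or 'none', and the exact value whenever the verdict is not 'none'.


With C = -5/4: the canonical form is 2F1(-6, -2/5; -2/3; 3). Verdict: terminating. With -6 upstairs the series is a 7-term polynomial sum; evaluated term by term. Exact value: -16918508/109375.

Key step: from the first term -5/4: the running product (C = -5/4, x = 3) telescopes to a rising factorial.
Ratio: r(k) = 3 * (k-6) (k-2/5) / [(k-2/3) (k+1)] - rational in k, leading ratio 3; with t_0 = -5/4, classification follows.


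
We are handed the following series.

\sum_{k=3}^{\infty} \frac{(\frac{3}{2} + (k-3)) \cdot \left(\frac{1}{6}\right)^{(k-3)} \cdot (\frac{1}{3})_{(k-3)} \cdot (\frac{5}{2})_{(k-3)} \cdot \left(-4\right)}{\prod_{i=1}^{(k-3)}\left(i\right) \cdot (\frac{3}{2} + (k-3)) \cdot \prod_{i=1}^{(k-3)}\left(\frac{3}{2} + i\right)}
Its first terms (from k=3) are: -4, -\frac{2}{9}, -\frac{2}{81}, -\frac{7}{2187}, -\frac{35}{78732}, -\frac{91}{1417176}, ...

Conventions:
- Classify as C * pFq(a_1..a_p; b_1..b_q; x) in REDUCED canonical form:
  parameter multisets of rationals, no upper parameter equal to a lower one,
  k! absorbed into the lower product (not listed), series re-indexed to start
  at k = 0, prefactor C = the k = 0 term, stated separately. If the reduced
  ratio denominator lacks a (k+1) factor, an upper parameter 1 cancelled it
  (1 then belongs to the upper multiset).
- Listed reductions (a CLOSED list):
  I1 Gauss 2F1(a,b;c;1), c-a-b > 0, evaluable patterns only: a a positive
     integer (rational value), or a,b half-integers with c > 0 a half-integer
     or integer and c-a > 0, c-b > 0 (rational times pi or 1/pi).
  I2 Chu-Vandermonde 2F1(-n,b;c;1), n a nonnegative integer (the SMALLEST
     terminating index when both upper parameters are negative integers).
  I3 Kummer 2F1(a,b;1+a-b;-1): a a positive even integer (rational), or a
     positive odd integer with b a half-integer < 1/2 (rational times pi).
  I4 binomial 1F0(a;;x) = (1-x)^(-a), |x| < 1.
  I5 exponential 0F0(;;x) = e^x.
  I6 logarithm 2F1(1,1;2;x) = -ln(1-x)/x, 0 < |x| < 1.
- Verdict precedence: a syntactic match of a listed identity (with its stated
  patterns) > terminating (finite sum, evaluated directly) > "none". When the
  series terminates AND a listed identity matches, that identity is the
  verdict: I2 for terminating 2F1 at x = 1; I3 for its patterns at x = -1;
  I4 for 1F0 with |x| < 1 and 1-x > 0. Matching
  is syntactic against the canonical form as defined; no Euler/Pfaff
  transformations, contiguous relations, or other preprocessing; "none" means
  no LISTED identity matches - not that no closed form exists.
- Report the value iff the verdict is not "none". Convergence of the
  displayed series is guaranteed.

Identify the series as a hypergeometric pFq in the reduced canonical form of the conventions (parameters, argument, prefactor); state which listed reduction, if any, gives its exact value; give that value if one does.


Canonical form: C = -4 times 1F0 with upper {\frac{1}{3}}, lower {-}, x = \frac{1}{6}. Verdict (x = \frac{1}{6}): the I4 binomial reduction applies (the 1F0 binomial series: exponent -1/3, x = \frac{1}{6}). Its exact value is \left(-4\right) \cdot \left(\frac{5}{6}\right)^{-\frac{1}{3}}.

Structural cue: t_0 being -4, the lower running product (C = -4) is a rising factorial.
Step ratio: r(k) = \frac{1}{6} * (k+\frac{1}{3}) / [(k+1)] ; factor over Q: parameters, x = \frac{1}{6}, and C = -4.


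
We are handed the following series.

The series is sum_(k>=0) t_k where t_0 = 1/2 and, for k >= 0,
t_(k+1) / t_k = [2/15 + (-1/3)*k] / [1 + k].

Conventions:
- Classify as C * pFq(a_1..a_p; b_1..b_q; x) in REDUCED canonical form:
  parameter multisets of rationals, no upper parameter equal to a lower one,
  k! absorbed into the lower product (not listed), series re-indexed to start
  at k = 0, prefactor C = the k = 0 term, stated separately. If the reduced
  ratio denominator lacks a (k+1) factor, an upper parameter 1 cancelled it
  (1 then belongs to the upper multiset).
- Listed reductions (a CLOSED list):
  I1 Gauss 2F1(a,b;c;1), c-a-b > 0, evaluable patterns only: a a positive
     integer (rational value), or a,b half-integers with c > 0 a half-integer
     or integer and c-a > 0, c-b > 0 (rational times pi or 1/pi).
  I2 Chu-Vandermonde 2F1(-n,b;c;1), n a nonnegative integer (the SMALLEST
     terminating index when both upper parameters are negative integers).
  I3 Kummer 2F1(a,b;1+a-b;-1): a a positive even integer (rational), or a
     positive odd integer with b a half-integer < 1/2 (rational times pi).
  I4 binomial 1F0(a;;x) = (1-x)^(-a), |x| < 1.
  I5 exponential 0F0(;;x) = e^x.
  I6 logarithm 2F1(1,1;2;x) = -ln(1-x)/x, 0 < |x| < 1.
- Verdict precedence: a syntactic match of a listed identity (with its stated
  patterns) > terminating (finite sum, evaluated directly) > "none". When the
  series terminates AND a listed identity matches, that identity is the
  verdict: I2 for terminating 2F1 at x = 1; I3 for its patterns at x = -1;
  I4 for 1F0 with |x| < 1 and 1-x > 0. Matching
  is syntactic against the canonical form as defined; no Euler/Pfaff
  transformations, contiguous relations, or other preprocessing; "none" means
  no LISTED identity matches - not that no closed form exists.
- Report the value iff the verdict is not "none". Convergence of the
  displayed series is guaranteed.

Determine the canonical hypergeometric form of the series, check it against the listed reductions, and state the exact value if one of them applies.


Reduced: x = -1/3, 1F0, upper = {-2/5}, lower = {-}, C = 1/2. Verdict (x = -1/3): the I4 binomial reduction applies (the 1F0 binomial series: exponent 2/5, x = -1/3). Exact value: (1/2) * (4/3)^(2/5).

First insight: t_0 being 1/2, roots of the ratio polynomials (C = 1/2, x = -1/3) are the negated parameters.
Consecutive-term ratio: r(k) = (-1/3) * (k-2/5) / [(k+1)] ; factor over Q: parameters, x = (-1/3), and C = 1/2.


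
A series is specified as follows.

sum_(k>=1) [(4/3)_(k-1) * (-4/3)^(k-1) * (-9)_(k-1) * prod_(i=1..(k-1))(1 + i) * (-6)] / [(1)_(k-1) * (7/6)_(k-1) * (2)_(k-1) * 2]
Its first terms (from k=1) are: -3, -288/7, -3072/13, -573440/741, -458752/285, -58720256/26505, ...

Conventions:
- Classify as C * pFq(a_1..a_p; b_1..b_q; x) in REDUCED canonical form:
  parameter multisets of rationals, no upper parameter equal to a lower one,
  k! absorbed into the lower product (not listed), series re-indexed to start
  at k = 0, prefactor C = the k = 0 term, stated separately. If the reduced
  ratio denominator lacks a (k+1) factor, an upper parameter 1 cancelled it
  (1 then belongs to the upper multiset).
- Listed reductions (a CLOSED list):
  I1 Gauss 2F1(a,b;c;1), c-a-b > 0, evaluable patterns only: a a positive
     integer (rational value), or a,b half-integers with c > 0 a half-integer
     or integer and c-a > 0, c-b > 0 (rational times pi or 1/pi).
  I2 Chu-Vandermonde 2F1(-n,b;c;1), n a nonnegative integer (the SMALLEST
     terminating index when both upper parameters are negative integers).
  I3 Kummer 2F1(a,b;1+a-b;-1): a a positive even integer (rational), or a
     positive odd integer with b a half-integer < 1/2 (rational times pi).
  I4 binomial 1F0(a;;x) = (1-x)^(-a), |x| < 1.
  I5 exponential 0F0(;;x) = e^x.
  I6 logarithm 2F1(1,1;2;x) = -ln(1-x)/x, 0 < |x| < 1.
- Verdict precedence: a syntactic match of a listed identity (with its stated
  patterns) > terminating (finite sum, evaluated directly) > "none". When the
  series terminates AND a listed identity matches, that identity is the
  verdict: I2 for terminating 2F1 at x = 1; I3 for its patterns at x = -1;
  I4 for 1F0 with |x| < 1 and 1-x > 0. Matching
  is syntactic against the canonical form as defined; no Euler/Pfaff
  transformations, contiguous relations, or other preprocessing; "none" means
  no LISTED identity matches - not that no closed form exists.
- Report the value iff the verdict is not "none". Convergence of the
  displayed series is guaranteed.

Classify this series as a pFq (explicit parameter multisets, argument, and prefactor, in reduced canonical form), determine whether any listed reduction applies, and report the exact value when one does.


Prefactor -3, argument -4/3: 2F1 with upper {-9, 4/3} over lower {7/6}. Verdict: terminating - upper -9 stops the sum at k = 9; the 10 terms are added exactly. Value: -167378952777753169/19582356326715.

The tell: with t_0 = -3, the running product (C = -3, x = -4/3) telescopes to a rising factorial.
Step ratio: r(k) = (-4/3) * (k-9) (k+4/3) / [(k+7/6) (k+1)] - rational; roots negated = parameters, x = (-4/3), C = -3.


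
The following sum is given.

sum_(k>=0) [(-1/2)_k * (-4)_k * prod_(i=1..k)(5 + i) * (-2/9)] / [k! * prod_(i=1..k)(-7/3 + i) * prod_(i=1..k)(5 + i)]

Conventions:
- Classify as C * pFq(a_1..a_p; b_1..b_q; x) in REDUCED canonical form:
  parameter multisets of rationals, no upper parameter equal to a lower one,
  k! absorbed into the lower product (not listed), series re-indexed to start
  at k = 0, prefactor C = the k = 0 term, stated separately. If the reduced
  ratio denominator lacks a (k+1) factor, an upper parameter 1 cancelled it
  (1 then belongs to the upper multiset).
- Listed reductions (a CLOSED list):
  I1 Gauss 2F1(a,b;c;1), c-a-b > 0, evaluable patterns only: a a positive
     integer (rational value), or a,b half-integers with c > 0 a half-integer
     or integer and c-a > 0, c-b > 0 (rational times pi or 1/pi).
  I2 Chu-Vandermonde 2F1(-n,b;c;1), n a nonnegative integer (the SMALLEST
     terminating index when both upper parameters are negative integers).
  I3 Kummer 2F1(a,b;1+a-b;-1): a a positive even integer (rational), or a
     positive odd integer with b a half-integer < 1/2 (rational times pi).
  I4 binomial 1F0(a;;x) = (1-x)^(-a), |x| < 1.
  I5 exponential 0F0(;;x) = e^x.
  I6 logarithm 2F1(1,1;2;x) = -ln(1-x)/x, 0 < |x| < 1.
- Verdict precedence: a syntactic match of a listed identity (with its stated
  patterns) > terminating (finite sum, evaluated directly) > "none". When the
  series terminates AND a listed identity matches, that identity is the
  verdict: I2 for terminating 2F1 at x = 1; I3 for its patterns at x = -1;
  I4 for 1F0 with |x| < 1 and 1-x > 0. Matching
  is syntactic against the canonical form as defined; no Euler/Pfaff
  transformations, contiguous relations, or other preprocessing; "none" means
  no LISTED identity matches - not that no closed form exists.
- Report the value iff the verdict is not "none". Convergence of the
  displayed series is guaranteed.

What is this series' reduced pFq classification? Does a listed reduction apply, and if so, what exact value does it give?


Structural cue: t_0 being -2/9, the parameter 6 appears in both the upper and lower lists and cancels.
Adjacent-term ratio: r(k) = 1 * (k-4) (k-1/2) / [(k-4/3) (k+1)] - rational; roots negated = parameters, x = 1, C = -2/9.

Prefactor -2/9, argument 1: 2F1 with upper {-4, -1/2} over lower {-4/3}. Verdict: the Chu-Vandermonde identity I2 fires (terminating 2F1 at x = 1 with n = 4, b = -1/2, c = -4/3). Its exact value is 91/576.


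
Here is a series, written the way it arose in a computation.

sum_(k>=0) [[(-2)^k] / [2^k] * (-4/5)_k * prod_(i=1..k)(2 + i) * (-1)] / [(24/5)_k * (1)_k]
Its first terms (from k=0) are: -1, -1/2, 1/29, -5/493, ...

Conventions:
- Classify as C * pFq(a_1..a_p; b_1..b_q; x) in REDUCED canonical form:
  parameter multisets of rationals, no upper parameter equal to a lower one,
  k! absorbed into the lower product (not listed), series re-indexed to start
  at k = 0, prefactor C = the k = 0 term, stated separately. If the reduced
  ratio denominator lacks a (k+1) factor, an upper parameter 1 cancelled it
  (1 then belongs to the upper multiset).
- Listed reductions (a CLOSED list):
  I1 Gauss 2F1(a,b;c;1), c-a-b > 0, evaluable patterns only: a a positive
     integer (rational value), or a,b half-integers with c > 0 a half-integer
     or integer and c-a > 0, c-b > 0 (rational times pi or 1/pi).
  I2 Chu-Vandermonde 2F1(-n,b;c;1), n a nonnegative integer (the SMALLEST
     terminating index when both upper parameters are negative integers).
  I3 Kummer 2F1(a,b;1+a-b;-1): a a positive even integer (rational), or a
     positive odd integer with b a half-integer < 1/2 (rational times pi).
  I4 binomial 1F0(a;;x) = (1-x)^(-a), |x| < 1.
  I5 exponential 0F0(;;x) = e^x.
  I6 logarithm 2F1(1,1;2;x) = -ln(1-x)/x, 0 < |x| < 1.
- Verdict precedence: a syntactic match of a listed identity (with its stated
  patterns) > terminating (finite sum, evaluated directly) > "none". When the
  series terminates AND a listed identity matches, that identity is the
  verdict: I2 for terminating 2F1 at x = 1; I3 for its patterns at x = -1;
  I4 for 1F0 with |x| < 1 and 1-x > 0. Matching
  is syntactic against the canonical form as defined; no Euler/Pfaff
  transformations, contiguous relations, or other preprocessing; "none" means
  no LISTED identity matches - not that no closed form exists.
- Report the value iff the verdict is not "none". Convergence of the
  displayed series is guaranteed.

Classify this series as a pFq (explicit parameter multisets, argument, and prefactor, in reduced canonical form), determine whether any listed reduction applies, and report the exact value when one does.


Structural cue: t_0 being -1, the running product (C = -1, x = -1) telescopes to a rising factorial.
Consecutive-term ratio: r(k) = (-1) * (k-4/5) (k+3) / [(k+24/5) (k+1)] ; factor over Q: parameters, x = (-1), and C = -1.

Reduced: x = -1, 2F1, upper = {-4/5, 3}, lower = {24/5}, C = -1. Verdict: none (x = -1): each listed identity misses the multisets {-4/5, 3} ; {24/5}.


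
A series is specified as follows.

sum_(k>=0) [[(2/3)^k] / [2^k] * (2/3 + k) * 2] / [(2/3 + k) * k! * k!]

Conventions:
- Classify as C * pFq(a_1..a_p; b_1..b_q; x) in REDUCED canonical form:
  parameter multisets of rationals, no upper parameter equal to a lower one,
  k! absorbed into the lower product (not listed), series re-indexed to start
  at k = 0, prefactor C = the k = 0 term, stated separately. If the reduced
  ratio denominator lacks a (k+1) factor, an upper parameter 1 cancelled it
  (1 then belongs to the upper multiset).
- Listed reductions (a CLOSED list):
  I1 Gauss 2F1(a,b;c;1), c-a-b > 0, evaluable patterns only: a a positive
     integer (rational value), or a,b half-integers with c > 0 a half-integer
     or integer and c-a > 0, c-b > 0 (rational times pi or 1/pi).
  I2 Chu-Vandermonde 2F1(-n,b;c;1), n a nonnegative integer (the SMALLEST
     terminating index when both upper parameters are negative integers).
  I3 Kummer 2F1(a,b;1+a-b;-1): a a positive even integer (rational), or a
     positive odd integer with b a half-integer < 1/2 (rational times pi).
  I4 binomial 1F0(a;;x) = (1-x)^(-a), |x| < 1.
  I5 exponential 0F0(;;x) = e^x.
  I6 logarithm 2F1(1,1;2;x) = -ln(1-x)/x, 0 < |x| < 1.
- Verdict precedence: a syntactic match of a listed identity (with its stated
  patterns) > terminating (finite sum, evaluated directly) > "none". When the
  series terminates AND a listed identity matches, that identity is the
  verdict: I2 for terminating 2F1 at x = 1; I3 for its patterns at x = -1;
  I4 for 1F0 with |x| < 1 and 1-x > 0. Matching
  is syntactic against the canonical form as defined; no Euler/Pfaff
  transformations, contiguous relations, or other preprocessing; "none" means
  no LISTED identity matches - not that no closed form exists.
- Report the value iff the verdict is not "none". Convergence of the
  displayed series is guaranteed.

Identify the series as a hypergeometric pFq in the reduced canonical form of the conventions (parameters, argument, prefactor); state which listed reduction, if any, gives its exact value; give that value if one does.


Reduced: x = 1/3, 0F1, upper = {-}, lower = {1}, C = 2. Verdict: none. Every listed pattern misses the 0F1 form at 1/3, upper {-}.

Structural cue: t_0 being 2, the two k-th powers (C = 2) combine into one argument.
Adjacent-term ratio: r(k) = (1/3) * 1 / [(k+1) (k+1)] - rational in k. x = (1/3); t_0 = 2; negate the roots.


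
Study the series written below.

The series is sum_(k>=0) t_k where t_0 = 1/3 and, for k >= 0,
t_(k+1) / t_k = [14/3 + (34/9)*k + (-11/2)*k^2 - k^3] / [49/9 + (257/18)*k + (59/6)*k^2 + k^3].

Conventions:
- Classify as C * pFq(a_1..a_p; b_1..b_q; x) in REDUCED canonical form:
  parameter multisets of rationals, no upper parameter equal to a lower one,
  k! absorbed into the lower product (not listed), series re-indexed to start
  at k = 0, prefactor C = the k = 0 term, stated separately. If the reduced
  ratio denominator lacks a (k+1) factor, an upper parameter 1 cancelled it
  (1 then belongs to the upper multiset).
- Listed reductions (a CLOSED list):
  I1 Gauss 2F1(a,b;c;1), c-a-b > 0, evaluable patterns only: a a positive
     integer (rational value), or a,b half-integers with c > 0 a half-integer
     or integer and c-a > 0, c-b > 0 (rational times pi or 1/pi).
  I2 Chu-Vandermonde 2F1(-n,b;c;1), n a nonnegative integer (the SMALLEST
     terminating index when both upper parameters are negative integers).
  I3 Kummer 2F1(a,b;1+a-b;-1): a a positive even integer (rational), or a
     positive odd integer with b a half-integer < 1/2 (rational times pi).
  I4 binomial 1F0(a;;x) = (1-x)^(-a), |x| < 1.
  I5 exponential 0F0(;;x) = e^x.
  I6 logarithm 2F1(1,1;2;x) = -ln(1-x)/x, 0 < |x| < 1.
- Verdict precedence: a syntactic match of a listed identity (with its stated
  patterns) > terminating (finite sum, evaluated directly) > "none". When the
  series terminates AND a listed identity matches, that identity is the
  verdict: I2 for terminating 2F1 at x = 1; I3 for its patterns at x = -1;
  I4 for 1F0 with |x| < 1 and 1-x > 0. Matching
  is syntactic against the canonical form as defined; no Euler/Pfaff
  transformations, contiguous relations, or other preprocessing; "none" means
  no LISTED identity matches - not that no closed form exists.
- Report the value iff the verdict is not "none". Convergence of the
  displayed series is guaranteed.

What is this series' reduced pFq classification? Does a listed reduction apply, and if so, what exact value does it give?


Reduced: x = -1, 2F1, upper = {-7/6, 6}, lower = {49/6}, C = 1/3. Verdict: the Kummer evaluation I3 fires (x = -1; c = 49/6 equals 1+a-b for upper {-7/6, 6}: listed pattern). Exact value: 49321/77760.

Key observation: t_0 = 1/3 here, and the expanded ratio factors over Q; C = 1/3, x = -1, roots give parameters.
Ratio: r(k) = (-1) * (k-7/6) (k+6) / [(k+49/6) (k+1)] - rational in k. x = (-1); t_0 = 1/3; negate the roots.


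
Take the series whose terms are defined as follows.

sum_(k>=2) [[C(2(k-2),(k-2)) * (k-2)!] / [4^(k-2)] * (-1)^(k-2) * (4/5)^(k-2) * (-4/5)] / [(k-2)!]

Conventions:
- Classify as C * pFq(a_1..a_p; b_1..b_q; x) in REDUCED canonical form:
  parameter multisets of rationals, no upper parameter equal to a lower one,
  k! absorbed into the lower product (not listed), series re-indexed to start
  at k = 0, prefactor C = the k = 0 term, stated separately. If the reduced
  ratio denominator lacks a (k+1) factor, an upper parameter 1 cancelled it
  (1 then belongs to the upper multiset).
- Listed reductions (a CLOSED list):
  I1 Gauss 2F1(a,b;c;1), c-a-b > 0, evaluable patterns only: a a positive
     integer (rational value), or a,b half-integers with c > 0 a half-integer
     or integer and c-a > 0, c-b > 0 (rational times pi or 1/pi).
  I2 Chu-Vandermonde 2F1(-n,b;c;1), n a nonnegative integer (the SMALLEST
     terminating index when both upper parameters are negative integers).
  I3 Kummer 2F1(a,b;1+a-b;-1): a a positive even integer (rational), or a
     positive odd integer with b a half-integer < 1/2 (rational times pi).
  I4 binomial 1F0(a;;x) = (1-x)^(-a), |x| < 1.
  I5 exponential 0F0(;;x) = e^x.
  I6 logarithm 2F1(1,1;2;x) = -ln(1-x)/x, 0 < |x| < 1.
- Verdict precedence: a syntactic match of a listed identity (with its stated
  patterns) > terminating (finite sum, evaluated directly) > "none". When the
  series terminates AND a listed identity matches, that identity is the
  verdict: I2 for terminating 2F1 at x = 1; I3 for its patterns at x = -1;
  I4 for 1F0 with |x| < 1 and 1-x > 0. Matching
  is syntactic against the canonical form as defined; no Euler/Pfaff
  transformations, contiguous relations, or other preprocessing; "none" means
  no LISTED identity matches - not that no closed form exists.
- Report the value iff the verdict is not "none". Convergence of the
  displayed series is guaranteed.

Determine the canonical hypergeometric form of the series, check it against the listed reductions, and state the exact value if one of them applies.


Classification (C = -4/5): 1F0 with upper {1/2}, lower {-}, argument x = -4/5. Verdict: the binomial series (I4) fires (the 1F0 binomial series: exponent -1/2, x = -4/5). Its exact value is (-4/5) * (9/5)^(-1/2).

The tell: t_0 = -4/5 here, and the (-1)^k factor (C = -4/5) folds into the argument's sign.
Consecutive-term ratio: r(k) = (-4/5) * (k+1/2) / [(k+1)] - rational in k, leading ratio (-4/5); with t_0 = -4/5, classification follows.


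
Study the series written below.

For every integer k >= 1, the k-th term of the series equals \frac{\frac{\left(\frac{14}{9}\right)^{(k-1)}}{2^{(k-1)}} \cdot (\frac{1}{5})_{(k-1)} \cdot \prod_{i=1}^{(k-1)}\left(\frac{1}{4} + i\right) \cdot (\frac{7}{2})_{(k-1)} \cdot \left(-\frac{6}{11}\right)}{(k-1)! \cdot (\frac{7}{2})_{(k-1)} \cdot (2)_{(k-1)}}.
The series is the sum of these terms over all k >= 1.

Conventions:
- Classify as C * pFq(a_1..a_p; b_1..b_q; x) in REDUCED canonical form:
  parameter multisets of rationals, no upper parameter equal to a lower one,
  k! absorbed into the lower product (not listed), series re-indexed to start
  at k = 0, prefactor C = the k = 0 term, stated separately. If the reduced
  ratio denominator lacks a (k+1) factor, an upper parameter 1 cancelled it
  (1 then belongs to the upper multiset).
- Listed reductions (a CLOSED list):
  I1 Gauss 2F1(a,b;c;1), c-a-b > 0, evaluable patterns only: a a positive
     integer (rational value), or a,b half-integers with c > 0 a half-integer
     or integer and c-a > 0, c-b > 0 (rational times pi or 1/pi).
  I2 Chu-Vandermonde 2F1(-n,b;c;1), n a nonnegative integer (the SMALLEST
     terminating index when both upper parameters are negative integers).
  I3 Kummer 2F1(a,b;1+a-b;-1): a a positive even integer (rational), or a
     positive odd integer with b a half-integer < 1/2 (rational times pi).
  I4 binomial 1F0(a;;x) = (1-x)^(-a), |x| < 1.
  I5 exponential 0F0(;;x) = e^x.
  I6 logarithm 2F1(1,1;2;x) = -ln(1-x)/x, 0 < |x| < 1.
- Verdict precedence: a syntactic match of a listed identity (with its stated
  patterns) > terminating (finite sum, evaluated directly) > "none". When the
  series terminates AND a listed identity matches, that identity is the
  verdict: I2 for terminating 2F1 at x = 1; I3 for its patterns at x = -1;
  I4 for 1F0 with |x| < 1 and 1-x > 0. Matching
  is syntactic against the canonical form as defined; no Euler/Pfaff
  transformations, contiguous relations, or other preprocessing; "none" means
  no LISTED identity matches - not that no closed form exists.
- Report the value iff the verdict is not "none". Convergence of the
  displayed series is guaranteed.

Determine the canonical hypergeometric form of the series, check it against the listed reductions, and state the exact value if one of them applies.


Key observation: from the first term -\frac{6}{11}: the running product (prefactor -6/11) telescopes to a rising factorial.
Ratio: r(k) = \frac{7}{9} * (k+\frac{1}{5}) (k+\frac{5}{4}) / [(k+2) (k+1)] - rational in k. x = \frac{7}{9}; t_0 = -\frac{6}{11}; negate the roots.

This is -\frac{6}{11} * 2F1(\frac{1}{5}, \frac{5}{4}; 2; \frac{7}{9}) in reduced canonical form. Verdict: none here - no I1-I6 shape fits x = \frac{7}{9} with lower {2}.


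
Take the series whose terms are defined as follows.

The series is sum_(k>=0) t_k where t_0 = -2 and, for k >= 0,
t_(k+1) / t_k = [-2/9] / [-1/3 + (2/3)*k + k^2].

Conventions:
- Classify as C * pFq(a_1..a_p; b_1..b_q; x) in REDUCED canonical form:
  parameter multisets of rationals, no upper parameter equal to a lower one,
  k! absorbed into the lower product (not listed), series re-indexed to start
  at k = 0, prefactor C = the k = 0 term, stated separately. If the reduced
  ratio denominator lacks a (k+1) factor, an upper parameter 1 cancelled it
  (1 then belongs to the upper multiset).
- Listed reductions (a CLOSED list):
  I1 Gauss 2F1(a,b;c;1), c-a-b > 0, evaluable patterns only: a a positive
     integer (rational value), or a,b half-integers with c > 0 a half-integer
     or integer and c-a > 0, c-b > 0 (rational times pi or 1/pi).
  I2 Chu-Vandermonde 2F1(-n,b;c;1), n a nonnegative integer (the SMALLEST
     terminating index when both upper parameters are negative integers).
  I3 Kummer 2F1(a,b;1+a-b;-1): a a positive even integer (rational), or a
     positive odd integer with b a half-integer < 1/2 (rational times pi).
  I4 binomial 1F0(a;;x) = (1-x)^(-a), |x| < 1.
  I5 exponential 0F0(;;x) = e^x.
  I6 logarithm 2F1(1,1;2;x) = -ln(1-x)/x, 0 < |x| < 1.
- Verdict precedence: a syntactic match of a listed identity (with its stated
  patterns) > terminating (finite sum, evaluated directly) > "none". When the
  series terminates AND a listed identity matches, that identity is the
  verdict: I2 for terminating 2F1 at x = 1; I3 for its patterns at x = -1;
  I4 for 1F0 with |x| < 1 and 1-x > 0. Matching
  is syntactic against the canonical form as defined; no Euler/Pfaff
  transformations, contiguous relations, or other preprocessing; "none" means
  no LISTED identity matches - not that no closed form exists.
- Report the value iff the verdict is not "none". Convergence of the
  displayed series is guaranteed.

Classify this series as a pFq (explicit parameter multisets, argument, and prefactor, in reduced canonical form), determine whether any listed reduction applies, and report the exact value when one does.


Key step: from the first term -2: factor the ratio over Q (C = -2): negated roots = parameters.
Consecutive-term ratio: r(k) = (-2/9) * 1 / [(k-1/3) (k+1)] - rational in k. x = (-2/9); t_0 = -2; negate the roots.

x = -2/9 here; the reduced form reads 0F1, upper {-}, lower {-1/3}, C = -2. Verdict: none. No listed pattern accepts 0F1(-; -1/3; -2/9).


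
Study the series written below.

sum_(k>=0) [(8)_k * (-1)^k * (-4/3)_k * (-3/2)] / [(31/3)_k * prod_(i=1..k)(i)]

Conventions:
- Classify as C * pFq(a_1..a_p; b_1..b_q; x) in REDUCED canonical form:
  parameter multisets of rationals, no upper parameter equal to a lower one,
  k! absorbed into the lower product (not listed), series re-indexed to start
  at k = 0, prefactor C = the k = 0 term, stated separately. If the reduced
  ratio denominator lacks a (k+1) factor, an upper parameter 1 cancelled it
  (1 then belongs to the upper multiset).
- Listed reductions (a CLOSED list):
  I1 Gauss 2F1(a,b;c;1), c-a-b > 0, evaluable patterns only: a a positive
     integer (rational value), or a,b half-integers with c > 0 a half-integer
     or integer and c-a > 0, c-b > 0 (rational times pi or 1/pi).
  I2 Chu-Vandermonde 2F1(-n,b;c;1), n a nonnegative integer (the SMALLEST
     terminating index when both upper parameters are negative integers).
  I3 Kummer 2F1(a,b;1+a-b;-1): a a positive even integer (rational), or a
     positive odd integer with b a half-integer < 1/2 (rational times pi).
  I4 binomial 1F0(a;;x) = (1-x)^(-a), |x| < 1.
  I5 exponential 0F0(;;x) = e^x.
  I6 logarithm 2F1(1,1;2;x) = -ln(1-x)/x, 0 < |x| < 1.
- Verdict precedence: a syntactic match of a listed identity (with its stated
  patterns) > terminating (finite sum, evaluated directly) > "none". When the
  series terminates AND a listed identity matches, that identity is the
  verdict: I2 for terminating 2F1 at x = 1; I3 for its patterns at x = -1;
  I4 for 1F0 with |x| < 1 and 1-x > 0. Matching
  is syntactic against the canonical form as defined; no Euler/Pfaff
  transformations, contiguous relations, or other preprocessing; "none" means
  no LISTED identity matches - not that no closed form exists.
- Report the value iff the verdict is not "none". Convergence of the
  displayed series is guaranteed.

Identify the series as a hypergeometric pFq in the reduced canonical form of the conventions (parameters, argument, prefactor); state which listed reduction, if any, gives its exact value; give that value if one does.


Reduced: x = -1, 2F1, upper = {-4/3, 8}, lower = {31/3}, C = -3/2. Verdict: this is the Kummer evaluation I3 (x = -1; c = 31/3 equals 1+a-b for upper {-4/3, 8}: listed pattern). Value: -1045/324.

Key step: from the first term -3/2: the product of the first k integers (C = -3/2) is k!.
Ratio: r(k) = (-1) * (k-4/3) (k+8) / [(k+31/3) (k+1)] - rational; roots negated = parameters, x = (-1), C = -3/2.


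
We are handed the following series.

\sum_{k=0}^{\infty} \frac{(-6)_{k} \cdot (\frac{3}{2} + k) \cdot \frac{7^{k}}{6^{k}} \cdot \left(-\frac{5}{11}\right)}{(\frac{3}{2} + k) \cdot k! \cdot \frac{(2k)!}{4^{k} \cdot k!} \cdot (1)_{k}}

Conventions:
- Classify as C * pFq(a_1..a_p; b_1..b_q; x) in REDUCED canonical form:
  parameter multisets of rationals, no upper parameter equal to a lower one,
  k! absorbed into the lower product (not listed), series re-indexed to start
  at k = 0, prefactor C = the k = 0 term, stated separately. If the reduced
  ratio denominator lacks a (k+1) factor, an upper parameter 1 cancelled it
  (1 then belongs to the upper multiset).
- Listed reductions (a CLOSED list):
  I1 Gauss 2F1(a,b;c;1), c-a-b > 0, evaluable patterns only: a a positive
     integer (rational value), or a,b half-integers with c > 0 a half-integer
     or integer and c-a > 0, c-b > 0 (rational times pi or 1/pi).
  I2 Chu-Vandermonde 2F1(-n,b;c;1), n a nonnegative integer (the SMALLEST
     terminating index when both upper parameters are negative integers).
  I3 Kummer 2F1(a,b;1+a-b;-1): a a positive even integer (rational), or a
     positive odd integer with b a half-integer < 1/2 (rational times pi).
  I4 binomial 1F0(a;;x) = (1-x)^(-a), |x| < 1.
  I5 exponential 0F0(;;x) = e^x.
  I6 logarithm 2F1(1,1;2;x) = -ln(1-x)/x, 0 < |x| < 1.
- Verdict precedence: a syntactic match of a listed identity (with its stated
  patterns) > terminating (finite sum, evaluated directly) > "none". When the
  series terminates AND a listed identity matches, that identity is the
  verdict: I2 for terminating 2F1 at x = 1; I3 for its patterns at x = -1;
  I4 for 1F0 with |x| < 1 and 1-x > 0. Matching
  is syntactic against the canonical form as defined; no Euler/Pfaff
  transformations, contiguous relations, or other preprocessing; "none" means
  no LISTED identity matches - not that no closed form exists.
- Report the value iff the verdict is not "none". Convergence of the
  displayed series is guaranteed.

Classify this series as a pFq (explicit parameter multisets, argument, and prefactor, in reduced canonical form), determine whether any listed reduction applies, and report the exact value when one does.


Canonical form: C = -\frac{5}{11} times 1F2 with upper {-6}, lower {\frac{1}{2}, 1}, x = \frac{7}{6}. Verdict: terminating - no listed pattern fits, but -6 in the upper list cuts the series at k = 6; direct evaluation. Hence: \frac{1589394731}{1714782960}.

The tell: with t_0 = -\frac{5}{11}, k + 3/2 divides numerator and denominator alike; prefactor -5/11 after cancelling.
Adjacent-term ratio: r(k) = \frac{7}{6} * (k-6) / [(k+\frac{1}{2}) (k+1) (k+1)] - rational in k. x = \frac{7}{6}; t_0 = -\frac{5}{11}; negate the roots.


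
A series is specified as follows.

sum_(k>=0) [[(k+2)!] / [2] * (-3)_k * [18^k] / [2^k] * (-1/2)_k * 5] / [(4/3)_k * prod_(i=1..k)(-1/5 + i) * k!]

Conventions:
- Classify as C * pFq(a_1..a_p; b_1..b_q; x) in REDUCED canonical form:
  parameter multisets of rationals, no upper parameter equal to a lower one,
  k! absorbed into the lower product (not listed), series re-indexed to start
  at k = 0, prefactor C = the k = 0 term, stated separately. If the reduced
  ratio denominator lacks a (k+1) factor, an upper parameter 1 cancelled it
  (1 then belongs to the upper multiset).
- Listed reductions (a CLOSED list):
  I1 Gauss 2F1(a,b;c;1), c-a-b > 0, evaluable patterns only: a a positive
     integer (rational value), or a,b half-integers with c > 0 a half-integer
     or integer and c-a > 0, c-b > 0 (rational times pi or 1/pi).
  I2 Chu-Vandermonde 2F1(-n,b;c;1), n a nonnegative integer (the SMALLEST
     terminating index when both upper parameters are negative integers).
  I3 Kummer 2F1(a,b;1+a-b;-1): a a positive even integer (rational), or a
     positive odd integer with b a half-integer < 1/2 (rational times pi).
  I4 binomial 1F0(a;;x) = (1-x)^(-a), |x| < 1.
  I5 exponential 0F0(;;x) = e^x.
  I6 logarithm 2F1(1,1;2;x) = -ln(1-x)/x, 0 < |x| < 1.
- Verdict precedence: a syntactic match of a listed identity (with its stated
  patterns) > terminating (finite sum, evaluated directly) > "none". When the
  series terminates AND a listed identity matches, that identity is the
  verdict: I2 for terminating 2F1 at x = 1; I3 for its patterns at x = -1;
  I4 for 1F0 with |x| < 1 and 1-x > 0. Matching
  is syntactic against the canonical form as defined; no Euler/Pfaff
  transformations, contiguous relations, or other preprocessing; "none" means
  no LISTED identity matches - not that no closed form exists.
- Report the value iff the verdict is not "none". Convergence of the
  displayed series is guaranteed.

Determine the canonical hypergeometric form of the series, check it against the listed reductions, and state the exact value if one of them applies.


Classification (C = 5): 3F2 with upper {-3, -1/2, 3}, lower {4/5, 4/3}, argument x = 9. Verdict: terminating at k = 3: the factor (-3)_k kills every later term; summing the 4 survivors is exact. Sum: 8420935/6272.

First insight: t_0 being 5, the two k-th powers (C = 5) combine into one argument.
Adjacent-term ratio: r(k) = 9 * (k-3) (k-1/2) (k+3) / [(k+4/5) (k+4/3) (k+1)] - rational; roots negated = parameters, x = 9, C = 5.
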